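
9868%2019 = 1792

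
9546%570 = 426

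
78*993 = 77454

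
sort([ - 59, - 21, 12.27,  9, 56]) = [ - 59, - 21 , 9, 12.27, 56]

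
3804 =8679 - 4875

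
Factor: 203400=2^3 * 3^2*5^2*113^1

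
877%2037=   877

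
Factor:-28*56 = - 2^5*7^2 = - 1568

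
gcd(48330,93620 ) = 10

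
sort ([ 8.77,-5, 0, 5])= [-5, 0, 5 , 8.77] 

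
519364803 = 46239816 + 473124987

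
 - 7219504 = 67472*( - 107) 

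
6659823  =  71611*93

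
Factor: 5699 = 41^1*139^1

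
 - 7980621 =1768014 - 9748635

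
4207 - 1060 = 3147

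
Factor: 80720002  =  2^1*11^1*3669091^1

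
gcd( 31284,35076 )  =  948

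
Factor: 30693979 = 37^1*197^1*4211^1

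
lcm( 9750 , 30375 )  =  789750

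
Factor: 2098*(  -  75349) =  - 158082202 = - 2^1*151^1 * 499^1*1049^1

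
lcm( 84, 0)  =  0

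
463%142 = 37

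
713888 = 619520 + 94368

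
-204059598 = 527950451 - 732010049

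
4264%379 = 95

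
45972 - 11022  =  34950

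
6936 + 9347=16283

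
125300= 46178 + 79122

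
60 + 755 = 815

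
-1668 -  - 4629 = 2961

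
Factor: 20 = 2^2*5^1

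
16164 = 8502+7662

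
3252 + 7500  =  10752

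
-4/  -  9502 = 2/4751 = 0.00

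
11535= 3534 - - 8001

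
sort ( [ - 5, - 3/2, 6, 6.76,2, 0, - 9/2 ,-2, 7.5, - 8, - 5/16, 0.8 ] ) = [ - 8, - 5, - 9/2, - 2, - 3/2, - 5/16,0, 0.8 , 2, 6,  6.76,7.5]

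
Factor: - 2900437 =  - 2900437^1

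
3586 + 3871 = 7457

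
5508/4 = 1377  =  1377.00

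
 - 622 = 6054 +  - 6676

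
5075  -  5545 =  - 470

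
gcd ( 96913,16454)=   1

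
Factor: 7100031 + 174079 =2^1*5^1*59^1*12329^1 = 7274110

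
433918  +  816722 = 1250640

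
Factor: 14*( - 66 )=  - 2^2*3^1*7^1*11^1= - 924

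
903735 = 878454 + 25281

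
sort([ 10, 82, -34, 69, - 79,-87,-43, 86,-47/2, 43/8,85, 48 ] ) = [-87,-79, -43, - 34, - 47/2, 43/8,10, 48,  69,  82,85, 86]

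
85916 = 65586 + 20330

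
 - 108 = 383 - 491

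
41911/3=13970  +  1/3 = 13970.33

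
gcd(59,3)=1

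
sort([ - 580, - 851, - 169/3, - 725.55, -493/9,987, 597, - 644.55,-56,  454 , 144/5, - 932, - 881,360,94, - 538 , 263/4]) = [-932,-881,  -  851,-725.55,-644.55,-580, - 538, - 169/3,  -  56, - 493/9,144/5  ,  263/4, 94 , 360, 454 , 597,987 ]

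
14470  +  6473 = 20943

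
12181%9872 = 2309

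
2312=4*578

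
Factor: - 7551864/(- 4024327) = 2^3 *3^2*31^( - 1 )*43^(-1)*53^1*1979^1*3019^( - 1 ) 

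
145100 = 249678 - 104578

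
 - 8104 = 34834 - 42938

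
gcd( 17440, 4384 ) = 32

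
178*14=2492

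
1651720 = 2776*595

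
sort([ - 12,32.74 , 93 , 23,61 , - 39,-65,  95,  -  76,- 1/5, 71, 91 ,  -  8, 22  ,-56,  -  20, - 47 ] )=[-76, -65,  -  56,-47, - 39, - 20,  -  12, - 8, - 1/5, 22,  23, 32.74,61,  71 , 91,  93,95 ] 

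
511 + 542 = 1053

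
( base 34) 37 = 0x6D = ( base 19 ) 5E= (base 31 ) 3G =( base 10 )109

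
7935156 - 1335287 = 6599869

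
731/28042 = 731/28042 = 0.03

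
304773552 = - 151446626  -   - 456220178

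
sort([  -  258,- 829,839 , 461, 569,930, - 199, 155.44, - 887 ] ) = [  -  887, - 829,  -  258, - 199, 155.44, 461,569, 839, 930] 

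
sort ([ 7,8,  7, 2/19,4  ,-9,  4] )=[ - 9,2/19, 4,4,  7,7, 8] 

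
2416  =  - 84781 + 87197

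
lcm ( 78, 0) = 0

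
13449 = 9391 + 4058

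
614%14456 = 614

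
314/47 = 314/47 = 6.68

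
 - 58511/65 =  - 58511/65 = - 900.17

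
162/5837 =162/5837 = 0.03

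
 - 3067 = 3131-6198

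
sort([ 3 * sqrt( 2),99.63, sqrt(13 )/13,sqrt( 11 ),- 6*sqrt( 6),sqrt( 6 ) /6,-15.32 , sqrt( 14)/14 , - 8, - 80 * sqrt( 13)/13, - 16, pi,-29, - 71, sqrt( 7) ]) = [ -71, - 29,-80*sqrt( 13) /13,  -  16, - 15.32,- 6 *sqrt(6 ),-8, sqrt( 14 ) /14, sqrt( 13) /13,sqrt( 6 )/6, sqrt (7),  pi, sqrt ( 11),3*sqrt(2), 99.63] 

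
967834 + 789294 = 1757128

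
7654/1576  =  3827/788 = 4.86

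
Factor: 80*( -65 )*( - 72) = 2^7*3^2*5^2*13^1= 374400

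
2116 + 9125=11241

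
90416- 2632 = 87784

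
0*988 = 0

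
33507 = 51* 657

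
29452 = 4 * 7363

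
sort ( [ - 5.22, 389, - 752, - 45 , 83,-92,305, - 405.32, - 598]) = [ - 752, - 598,-405.32,-92 , - 45,  -  5.22,  83, 305,389]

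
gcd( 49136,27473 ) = 83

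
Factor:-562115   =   - 5^1*19^1*61^1*97^1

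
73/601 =73/601 = 0.12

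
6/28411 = 6/28411=   0.00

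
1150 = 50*23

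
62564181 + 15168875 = 77733056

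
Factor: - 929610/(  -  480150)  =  3^1*5^( - 1)*97^(  -  1)*313^1=939/485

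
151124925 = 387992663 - 236867738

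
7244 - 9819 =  - 2575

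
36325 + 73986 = 110311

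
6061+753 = 6814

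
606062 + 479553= 1085615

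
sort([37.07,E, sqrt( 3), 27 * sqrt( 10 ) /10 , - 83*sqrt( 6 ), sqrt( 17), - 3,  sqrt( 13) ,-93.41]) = [ - 83*sqrt( 6), - 93.41, - 3, sqrt( 3), E, sqrt(13 ),  sqrt(17), 27* sqrt( 10) /10,37.07]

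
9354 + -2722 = 6632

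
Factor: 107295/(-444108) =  - 115/476 = -  2^( - 2 )*5^1*7^(  -  1 )*17^( - 1 )*23^1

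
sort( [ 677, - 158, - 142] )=[- 158, - 142, 677]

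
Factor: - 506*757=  - 2^1*11^1*23^1*757^1  =  -383042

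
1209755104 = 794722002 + 415033102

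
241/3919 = 241/3919 = 0.06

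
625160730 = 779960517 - 154799787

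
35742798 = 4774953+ 30967845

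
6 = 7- 1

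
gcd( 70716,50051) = 1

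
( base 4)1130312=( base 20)EH2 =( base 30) 6I2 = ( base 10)5942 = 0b1011100110110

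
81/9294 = 27/3098 = 0.01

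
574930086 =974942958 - 400012872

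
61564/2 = 30782= 30782.00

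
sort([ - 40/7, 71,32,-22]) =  [ - 22, - 40/7,32, 71]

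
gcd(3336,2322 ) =6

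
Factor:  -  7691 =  - 7691^1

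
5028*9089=45699492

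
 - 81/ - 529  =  81/529=0.15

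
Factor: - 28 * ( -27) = 756 =2^2*3^3*7^1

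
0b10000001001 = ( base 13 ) 616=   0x409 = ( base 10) 1033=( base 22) 22L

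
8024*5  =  40120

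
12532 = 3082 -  - 9450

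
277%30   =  7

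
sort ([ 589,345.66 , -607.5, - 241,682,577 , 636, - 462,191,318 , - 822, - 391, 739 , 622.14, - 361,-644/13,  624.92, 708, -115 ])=[ - 822,-607.5, - 462, - 391, - 361, - 241, - 115,-644/13 , 191,  318, 345.66,577,589,622.14,624.92,636,682,708,739]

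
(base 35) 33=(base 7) 213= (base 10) 108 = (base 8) 154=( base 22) 4k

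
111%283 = 111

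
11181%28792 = 11181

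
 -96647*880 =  -85049360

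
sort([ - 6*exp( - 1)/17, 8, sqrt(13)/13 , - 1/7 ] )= [ - 1/7, - 6 * exp( - 1)/17, sqrt( 13)/13, 8]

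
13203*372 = 4911516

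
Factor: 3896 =2^3*487^1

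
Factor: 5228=2^2*1307^1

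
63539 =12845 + 50694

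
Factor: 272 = 2^4*17^1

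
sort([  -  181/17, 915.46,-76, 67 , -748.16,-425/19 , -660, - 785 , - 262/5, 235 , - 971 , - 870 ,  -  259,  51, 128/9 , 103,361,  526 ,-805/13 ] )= [ - 971,-870, - 785, - 748.16 , - 660, - 259, - 76 , - 805/13, - 262/5, - 425/19, - 181/17,128/9 , 51,67, 103,235, 361, 526,  915.46] 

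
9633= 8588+1045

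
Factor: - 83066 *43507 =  - 2^1*41^1*139^1  *313^1*1013^1 = - 3613952462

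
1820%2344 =1820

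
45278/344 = 22639/172 = 131.62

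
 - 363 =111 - 474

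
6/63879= 2/21293 = 0.00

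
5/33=5/33 = 0.15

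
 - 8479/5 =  - 8479/5= - 1695.80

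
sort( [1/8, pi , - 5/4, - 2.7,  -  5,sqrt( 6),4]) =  [  -  5, - 2.7, - 5/4, 1/8, sqrt(6), pi, 4]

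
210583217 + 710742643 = 921325860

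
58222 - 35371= 22851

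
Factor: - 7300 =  - 2^2* 5^2*73^1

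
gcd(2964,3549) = 39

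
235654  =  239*986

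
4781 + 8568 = 13349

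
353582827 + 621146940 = 974729767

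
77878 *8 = 623024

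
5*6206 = 31030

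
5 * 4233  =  21165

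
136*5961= 810696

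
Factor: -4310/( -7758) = 3^( -2) * 5^1 = 5/9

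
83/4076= 83/4076 = 0.02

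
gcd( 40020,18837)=69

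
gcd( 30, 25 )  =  5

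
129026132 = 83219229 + 45806903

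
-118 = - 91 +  - 27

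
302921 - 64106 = 238815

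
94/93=94/93 = 1.01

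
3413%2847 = 566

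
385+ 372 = 757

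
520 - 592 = - 72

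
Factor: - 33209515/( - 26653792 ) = 2^( - 5)*5^1*11^(  -  1)*75721^( - 1) *6641903^1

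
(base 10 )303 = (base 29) AD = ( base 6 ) 1223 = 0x12F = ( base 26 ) bh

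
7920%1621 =1436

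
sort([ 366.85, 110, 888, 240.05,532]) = [ 110, 240.05,  366.85, 532, 888 ]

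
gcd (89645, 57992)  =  1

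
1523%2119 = 1523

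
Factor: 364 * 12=4368=2^4*3^1*7^1*13^1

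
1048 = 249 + 799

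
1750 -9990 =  -8240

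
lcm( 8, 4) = 8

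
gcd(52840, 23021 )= 1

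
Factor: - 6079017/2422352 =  - 2^(-4)*3^1*7^1*151397^( - 1)*289477^1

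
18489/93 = 6163/31 =198.81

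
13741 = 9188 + 4553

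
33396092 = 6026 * 5542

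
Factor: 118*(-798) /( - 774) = 15694/129 = 2^1*3^(-1)*7^1*19^1*43^( - 1 ) * 59^1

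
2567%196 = 19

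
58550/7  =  58550/7 = 8364.29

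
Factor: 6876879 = 3^1*19^1 * 120647^1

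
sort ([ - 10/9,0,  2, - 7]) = [  -  7, - 10/9, 0, 2]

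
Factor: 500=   2^2*5^3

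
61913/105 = 61913/105 = 589.65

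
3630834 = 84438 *43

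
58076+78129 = 136205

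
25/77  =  25/77=0.32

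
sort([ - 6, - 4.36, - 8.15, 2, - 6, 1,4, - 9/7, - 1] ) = [  -  8.15, - 6, - 6, - 4.36,-9/7, - 1,1,2,4] 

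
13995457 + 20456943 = 34452400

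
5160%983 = 245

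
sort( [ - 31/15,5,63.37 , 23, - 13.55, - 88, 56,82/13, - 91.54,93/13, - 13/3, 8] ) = [ - 91.54, - 88,-13.55, - 13/3, - 31/15 , 5,82/13,93/13,8,23, 56 , 63.37 ]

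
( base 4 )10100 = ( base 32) 8G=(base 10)272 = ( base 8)420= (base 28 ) 9k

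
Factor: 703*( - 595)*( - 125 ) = 5^4*7^1*17^1*19^1*37^1  =  52285625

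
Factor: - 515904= -2^6*3^1 * 2687^1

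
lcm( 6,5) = 30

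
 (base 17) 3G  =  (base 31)25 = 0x43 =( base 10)67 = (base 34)1X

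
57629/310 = 185 + 9/10   =  185.90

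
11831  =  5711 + 6120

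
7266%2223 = 597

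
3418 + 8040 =11458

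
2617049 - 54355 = 2562694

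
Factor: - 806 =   -  2^1*13^1*31^1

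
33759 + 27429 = 61188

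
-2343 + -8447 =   -  10790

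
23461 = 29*809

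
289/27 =289/27  =  10.70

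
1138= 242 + 896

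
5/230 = 1/46 = 0.02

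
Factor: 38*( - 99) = -2^1*3^2*11^1*19^1 =-3762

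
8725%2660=745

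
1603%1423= 180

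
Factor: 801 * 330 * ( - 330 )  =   - 87228900 = - 2^2*3^4 * 5^2*11^2*89^1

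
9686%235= 51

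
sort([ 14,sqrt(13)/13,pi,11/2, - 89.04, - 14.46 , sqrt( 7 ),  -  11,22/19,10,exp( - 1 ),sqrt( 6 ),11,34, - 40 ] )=[ - 89.04, - 40, - 14.46, - 11 , sqrt(13 ) /13 , exp(-1), 22/19,sqrt( 6), sqrt( 7),pi,11/2, 10, 11,14,34]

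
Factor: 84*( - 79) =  - 2^2 *3^1*7^1*79^1  =  - 6636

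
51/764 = 51/764 = 0.07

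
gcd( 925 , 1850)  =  925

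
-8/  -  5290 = 4/2645 = 0.00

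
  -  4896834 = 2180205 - 7077039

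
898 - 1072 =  - 174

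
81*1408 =114048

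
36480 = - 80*( - 456)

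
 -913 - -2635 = 1722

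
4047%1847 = 353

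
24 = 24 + 0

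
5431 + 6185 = 11616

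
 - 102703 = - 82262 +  - 20441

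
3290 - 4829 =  - 1539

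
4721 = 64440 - 59719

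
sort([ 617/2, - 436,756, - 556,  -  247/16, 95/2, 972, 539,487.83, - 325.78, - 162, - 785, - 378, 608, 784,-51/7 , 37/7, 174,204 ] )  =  [ - 785, - 556, - 436, - 378,-325.78,-162, - 247/16, - 51/7 , 37/7, 95/2  ,  174, 204, 617/2, 487.83, 539, 608, 756, 784, 972 ] 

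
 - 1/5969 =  - 1/5969  =  -0.00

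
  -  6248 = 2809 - 9057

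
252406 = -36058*( - 7 )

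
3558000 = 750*4744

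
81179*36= 2922444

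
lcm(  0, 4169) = 0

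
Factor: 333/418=2^( - 1)*3^2 * 11^( - 1) * 19^(-1)*37^1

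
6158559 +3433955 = 9592514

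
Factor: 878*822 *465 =335597940 = 2^2*3^2*5^1 *31^1*137^1*439^1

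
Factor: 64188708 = 2^2*3^1*239^1*22381^1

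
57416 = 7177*8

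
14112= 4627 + 9485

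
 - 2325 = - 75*31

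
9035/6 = 1505 +5/6 = 1505.83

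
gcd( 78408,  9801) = 9801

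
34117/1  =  34117=34117.00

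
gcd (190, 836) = 38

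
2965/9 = 2965/9= 329.44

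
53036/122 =26518/61 = 434.72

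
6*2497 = 14982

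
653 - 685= -32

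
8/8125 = 8/8125 = 0.00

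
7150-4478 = 2672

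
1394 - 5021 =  - 3627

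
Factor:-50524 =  - 2^2*17^1*743^1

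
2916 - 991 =1925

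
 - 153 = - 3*51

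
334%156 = 22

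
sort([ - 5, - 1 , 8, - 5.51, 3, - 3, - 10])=[ - 10, - 5.51, - 5, - 3, - 1,3 , 8] 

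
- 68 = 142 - 210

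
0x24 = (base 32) 14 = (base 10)36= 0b100100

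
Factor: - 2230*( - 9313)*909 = 2^1*3^2*5^1* 67^1*101^1*139^1*223^1 = 18878102910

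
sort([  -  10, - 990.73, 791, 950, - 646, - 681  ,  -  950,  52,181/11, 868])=[ - 990.73,- 950, - 681, - 646,-10 , 181/11, 52,791,868, 950]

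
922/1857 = 922/1857=0.50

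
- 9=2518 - 2527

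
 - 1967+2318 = 351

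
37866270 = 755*50154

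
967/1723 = 967/1723 = 0.56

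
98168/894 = 109 + 361/447 = 109.81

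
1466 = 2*733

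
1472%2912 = 1472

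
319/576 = 319/576  =  0.55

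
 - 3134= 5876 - 9010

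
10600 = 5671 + 4929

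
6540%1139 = 845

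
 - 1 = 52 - 53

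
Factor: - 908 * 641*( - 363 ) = 2^2*3^1 * 11^2*227^1 * 641^1=211276164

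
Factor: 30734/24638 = 121/97 = 11^2*97^(-1 ) 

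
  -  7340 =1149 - 8489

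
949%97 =76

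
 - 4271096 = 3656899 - 7927995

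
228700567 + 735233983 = 963934550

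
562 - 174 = 388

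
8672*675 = 5853600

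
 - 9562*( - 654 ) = 6253548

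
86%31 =24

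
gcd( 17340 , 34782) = 102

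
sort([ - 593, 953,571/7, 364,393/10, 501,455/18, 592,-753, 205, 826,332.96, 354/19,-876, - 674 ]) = [-876, -753, - 674, - 593 , 354/19, 455/18, 393/10,  571/7,  205, 332.96, 364,501, 592, 826, 953]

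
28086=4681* 6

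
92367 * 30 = 2771010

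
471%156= 3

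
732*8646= 6328872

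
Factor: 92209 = 13^1*41^1*173^1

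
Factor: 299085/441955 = 381/563 =3^1*127^1*563^(-1) 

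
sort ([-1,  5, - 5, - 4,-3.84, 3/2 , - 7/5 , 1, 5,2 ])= [ - 5, - 4, - 3.84, - 7/5, - 1 , 1, 3/2, 2, 5 , 5 ] 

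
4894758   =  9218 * 531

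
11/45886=11/45886 = 0.00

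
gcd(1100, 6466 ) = 2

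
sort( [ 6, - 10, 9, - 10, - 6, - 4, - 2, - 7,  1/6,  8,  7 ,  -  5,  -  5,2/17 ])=[  -  10, - 10, - 7,-6,-5, - 5, - 4, - 2, 2/17,1/6,6,7,  8, 9 ]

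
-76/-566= 38/283 = 0.13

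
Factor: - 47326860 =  - 2^2* 3^2 * 5^1*7^1*37561^1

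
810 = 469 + 341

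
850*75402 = 64091700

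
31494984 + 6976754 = 38471738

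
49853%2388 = 2093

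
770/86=385/43 = 8.95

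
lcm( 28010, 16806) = 84030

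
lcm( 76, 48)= 912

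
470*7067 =3321490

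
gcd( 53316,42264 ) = 36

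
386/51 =386/51 = 7.57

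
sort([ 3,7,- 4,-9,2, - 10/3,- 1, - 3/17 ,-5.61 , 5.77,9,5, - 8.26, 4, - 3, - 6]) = [  -  9,-8.26,-6,  -  5.61, - 4,-10/3, - 3,-1, - 3/17 , 2 , 3,4,5,  5.77,  7,9 ]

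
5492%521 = 282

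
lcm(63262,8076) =379572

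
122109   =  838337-716228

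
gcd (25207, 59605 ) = 91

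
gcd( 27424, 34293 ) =1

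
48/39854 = 24/19927 = 0.00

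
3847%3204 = 643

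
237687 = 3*79229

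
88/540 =22/135 = 0.16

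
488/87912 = 61/10989 = 0.01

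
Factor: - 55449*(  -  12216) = 2^3 * 3^3 * 61^1 * 101^1*509^1 = 677364984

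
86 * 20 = 1720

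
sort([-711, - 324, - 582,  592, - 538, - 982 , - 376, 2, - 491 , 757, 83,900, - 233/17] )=[  -  982 , -711, - 582,-538,-491, - 376, - 324, - 233/17,2 , 83,592,757, 900]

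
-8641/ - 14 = 8641/14 = 617.21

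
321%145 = 31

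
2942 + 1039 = 3981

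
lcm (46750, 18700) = 93500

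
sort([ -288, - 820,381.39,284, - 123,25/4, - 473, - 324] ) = [ - 820,-473 , - 324, - 288 ,-123,25/4,284, 381.39]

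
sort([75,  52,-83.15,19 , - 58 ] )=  [-83.15, - 58,  19,52,75 ] 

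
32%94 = 32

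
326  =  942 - 616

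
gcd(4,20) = 4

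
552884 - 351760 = 201124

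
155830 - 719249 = - 563419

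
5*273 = 1365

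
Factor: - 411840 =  - 2^6 * 3^2*5^1*11^1 * 13^1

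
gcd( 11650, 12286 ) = 2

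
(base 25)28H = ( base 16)5bb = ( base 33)1bf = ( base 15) 67c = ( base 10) 1467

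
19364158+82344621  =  101708779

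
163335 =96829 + 66506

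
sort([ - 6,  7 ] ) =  [ - 6,  7] 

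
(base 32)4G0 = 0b1001000000000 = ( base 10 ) 4608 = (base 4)1020000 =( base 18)E40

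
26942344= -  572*( -47102 ) 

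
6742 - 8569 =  - 1827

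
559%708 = 559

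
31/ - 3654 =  - 1 +3623/3654 = -0.01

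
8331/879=2777/293 = 9.48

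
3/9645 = 1/3215 =0.00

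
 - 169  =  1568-1737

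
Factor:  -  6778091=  - 1787^1*3793^1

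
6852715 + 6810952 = 13663667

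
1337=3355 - 2018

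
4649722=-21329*( - 218) 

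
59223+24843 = 84066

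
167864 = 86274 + 81590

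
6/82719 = 2/27573 = 0.00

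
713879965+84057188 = 797937153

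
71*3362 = 238702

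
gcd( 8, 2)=2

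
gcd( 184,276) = 92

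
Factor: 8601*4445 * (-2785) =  - 106474574325 = - 3^1* 5^2 * 7^1*47^1 * 61^1*127^1 *557^1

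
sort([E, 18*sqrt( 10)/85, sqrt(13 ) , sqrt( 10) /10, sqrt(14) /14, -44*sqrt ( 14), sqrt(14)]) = [ - 44* sqrt(14), sqrt( 14 )/14,sqrt( 10)/10,18*sqrt( 10 ) /85,E, sqrt(13 ), sqrt( 14)]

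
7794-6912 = 882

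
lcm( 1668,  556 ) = 1668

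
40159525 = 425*94493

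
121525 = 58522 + 63003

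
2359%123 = 22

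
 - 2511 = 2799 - 5310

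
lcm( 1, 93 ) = 93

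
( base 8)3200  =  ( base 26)2c0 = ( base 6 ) 11412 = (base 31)1ml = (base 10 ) 1664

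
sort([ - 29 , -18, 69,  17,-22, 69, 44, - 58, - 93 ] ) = [ - 93,  -  58, - 29, - 22, - 18,17, 44 , 69, 69 ]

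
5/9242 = 5/9242 = 0.00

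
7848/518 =15 + 39/259 = 15.15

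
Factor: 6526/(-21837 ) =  - 2^1*3^ ( - 1 )*13^1*29^(  -  1) = - 26/87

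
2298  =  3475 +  - 1177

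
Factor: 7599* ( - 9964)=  - 2^2*3^1*17^1*47^1*53^1*149^1 = - 75716436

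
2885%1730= 1155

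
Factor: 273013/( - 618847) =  - 13^1* 21001^1*618847^( - 1 ) 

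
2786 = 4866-2080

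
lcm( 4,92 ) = 92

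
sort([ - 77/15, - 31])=[- 31,-77/15]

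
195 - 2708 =-2513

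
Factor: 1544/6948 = 2/9 = 2^1*3^( - 2 )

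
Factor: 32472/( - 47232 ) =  - 2^( - 4 )*11^1 = - 11/16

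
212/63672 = 53/15918=0.00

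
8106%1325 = 156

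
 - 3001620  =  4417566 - 7419186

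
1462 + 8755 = 10217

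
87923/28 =3140  +  3/28=3140.11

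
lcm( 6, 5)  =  30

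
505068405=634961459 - 129893054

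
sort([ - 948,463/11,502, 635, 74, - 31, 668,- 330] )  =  [ - 948, - 330, - 31,463/11, 74 , 502,635 , 668]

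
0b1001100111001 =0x1339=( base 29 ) 5ok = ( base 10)4921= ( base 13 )2317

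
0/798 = 0 = 0.00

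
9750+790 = 10540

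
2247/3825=749/1275 = 0.59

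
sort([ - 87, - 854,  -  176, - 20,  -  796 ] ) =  [ -854, - 796  , - 176, - 87, - 20]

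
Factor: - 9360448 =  - 2^6 * 23^1*6359^1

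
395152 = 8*49394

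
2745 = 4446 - 1701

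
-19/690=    - 19/690 = - 0.03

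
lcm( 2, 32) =32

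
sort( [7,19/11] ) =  [ 19/11,7] 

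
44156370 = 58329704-14173334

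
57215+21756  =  78971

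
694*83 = 57602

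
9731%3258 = 3215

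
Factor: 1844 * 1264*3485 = 2^6*5^1  *  17^1*41^1 * 79^1*461^1 = 8122893760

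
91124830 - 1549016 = 89575814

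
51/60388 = 51/60388 = 0.00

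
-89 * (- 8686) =773054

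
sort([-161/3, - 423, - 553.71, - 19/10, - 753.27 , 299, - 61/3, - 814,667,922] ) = [  -  814,-753.27, - 553.71, - 423, - 161/3, - 61/3, - 19/10,299,667, 922]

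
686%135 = 11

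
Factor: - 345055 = - 5^1*69011^1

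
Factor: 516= 2^2 * 3^1*43^1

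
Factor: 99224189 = 17^1*5836717^1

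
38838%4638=1734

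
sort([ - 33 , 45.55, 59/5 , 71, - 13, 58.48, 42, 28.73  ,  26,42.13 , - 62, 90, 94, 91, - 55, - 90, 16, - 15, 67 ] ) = [ - 90 ,-62, - 55, - 33, - 15, - 13 , 59/5 , 16 , 26 , 28.73,42 , 42.13,45.55,  58.48,67, 71, 90, 91, 94]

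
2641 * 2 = 5282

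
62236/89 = 699 + 25/89= 699.28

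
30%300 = 30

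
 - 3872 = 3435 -7307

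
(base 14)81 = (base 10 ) 113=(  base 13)89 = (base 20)5D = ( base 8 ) 161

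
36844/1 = 36844=36844.00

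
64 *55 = 3520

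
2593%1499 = 1094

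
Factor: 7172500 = 2^2*5^4*19^1*151^1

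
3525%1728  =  69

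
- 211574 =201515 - 413089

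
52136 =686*76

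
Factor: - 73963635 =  - 3^1*5^1*503^1*9803^1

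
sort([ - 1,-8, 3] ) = [ - 8, - 1, 3 ] 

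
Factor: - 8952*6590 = -58993680=- 2^4*3^1 *5^1*373^1*659^1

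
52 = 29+23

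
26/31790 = 13/15895 = 0.00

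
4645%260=225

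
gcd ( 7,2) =1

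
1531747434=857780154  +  673967280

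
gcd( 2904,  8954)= 242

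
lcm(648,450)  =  16200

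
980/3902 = 490/1951=   0.25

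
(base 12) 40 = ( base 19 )2a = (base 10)48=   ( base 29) 1j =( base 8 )60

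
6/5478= 1/913  =  0.00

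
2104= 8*263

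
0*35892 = 0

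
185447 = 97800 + 87647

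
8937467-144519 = 8792948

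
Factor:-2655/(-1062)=5/2 = 2^( - 1 ) * 5^1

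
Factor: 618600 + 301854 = 920454 = 2^1*3^1*153409^1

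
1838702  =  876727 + 961975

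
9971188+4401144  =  14372332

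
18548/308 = 4637/77 = 60.22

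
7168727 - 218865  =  6949862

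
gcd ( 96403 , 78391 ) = 1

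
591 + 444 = 1035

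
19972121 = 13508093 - -6464028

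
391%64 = 7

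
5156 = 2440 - -2716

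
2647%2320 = 327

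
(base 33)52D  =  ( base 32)5ck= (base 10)5524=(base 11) 4172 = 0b1010110010100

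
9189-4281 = 4908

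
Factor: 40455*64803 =2621605365 =3^3 * 5^1*29^1 * 31^1*21601^1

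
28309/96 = 294 + 85/96 = 294.89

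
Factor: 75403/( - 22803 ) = - 3^( - 1)*11^ ( - 1 )*691^( - 1 )*75403^1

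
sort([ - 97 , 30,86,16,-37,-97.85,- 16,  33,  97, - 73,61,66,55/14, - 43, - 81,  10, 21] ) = [ - 97.85, - 97 , - 81, - 73, - 43, - 37, - 16, 55/14,10, 16,21,30,33,  61,66, 86, 97 ] 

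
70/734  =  35/367 = 0.10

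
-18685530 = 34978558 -53664088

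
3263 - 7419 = -4156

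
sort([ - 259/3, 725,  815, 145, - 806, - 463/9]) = [ - 806, - 259/3, - 463/9 , 145, 725, 815]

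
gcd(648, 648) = 648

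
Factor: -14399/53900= - 2^(-2)*5^ ( - 2)*7^ (-1) * 11^1* 17^1 = -  187/700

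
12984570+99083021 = 112067591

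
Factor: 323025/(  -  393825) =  - 73/89 = - 73^1 *89^(-1)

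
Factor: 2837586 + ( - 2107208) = 730378=2^1*11^1*33199^1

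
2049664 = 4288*478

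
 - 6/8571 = - 1 + 2855/2857 = -  0.00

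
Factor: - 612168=-2^3*3^1*23^1 * 1109^1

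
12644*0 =0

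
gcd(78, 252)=6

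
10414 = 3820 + 6594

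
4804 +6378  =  11182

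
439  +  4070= 4509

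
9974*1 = 9974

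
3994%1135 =589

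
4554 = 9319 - 4765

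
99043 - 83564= 15479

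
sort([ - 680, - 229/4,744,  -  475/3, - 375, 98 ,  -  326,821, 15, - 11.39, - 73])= [ - 680 , - 375, - 326, - 475/3 , - 73, - 229/4,-11.39, 15, 98, 744, 821 ]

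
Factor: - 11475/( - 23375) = 27/55 = 3^3*5^( - 1) * 11^ ( - 1 )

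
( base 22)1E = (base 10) 36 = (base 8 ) 44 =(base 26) 1a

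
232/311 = 232/311=   0.75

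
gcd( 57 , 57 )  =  57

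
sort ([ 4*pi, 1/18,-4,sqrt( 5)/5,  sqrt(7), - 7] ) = [ - 7, - 4, 1/18 , sqrt(5) /5, sqrt( 7), 4*pi]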